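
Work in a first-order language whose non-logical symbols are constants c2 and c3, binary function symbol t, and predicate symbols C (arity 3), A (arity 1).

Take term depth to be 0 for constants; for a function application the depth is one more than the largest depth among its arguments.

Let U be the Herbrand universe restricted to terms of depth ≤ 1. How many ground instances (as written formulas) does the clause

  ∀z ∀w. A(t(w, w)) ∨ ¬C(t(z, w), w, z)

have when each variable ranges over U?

36

Ground terms of depth ≤ 1:
  Let N_k = |{terms of depth ≤ k}|. Then N_0 = 2 and N_k = 2 + N_{k-1}^2 for k ≥ 1 (one summand per function symbol, arity giving the exponent).
  N_0 = 2
  N_1 = 2 + 2^2 = 6
So there are 6 ground terms available for substitution.
The body mentions every one of the 2 quantified variables; since ground terms form a free algebra, no two substitutions collapse to the same formula.
Number of ground instances = 6^2 = 36.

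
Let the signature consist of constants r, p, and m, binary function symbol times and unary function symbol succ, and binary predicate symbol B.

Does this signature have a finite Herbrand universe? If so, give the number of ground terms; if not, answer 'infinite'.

The signature has at least one function symbol (times, arity 2) and at least one constant (r).
Iterating times gives infinitely many distinct ground terms: r, times(r, r), times(times(r, r), times(r, r)), ...
So the Herbrand universe is infinite.

infinite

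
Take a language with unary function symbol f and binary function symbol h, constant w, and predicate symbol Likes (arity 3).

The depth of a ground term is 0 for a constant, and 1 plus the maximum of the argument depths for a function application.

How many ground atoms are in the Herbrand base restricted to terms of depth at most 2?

First count ground terms of depth ≤ 2.
Write N_k for the number of ground terms of depth ≤ k. A term of depth ≤ k is either a constant or a function symbol applied to arguments of depth ≤ k−1, so N_k = 1 + N_{k-1} + N_{k-1}^2.
N_0 = 1
N_1 = 1 + 1 + 1^2 = 3
N_2 = 1 + 3 + 3^2 = 13
So |H| = 13.
Ground atoms are formed by filling each argument slot of a predicate with a term from H, so an r-ary predicate gives |H|^r atoms:
  Likes: 13^3 = 2197
Total ground atoms: 2197.

2197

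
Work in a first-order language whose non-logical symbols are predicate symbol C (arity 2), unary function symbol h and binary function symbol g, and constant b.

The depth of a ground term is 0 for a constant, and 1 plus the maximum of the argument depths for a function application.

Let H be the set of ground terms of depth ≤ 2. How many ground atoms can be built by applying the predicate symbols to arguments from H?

169

First count ground terms of depth ≤ 2.
Write N_k for the number of ground terms of depth ≤ k. A term of depth ≤ k is either a constant or a function symbol applied to arguments of depth ≤ k−1, so N_k = 1 + N_{k-1} + N_{k-1}^2.
N_0 = 1
N_1 = 1 + 1 + 1^2 = 3
N_2 = 1 + 3 + 3^2 = 13
So |H| = 13.
Ground atoms are formed by filling each argument slot of a predicate with a term from H, so an r-ary predicate gives |H|^r atoms:
  C: 13^2 = 169
Total ground atoms: 169.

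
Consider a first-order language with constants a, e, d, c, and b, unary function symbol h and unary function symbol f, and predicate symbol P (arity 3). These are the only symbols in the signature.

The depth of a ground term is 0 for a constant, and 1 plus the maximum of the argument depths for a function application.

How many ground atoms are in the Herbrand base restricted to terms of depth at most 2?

42875

First count ground terms of depth ≤ 2.
Let N_k = |{terms of depth ≤ k}|. Then N_0 = 5 and N_k = 5 + N_{k-1} + N_{k-1} for k ≥ 1 (one summand per function symbol, arity giving the exponent).
N_0 = 5
N_1 = 5 + 5 + 5 = 15
N_2 = 5 + 15 + 15 = 35
So |H| = 35.
For each predicate symbol, the number of ground atoms is |H| raised to its arity; summing:
  P: 35^3 = 42875
Total ground atoms: 42875.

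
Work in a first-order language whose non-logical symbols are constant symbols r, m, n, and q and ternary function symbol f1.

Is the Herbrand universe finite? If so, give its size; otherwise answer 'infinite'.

infinite

The signature has at least one function symbol (f1, arity 3) and at least one constant (r).
Iterating f1 gives infinitely many distinct ground terms: r, f1(r, r, r), f1(f1(r, r, r), f1(r, r, r), f1(r, r, r)), ...
So the Herbrand universe is infinite.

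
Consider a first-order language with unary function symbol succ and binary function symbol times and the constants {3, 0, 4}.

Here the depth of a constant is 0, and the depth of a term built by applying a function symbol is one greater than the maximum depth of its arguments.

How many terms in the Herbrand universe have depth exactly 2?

228

Let N_k = |{terms of depth ≤ k}|. Then N_0 = 3 and N_k = 3 + N_{k-1} + N_{k-1}^2 for k ≥ 1 (one summand per function symbol, arity giving the exponent).
N_0 = 3
N_1 = 3 + 3 + 3^2 = 15
N_2 = 3 + 15 + 15^2 = 243
Terms of depth exactly 2: N_2 − N_1 = 243 − 15 = 228.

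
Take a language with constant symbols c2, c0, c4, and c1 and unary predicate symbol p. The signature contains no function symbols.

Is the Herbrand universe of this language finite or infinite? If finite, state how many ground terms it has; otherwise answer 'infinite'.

There are no function symbols, so every ground term is one of the 4 constants.
The Herbrand universe is {c2, c0, c4, c1}, which is finite with 4 elements.

4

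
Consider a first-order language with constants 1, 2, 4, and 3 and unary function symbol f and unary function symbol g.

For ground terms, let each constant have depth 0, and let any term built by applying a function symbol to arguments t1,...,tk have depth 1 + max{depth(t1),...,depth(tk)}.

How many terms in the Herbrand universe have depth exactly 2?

Write N_k for the number of ground terms of depth ≤ k. A term of depth ≤ k is either a constant or a function symbol applied to arguments of depth ≤ k−1, so N_k = 4 + N_{k-1} + N_{k-1}.
N_0 = 4
N_1 = 4 + 4 + 4 = 12
N_2 = 4 + 12 + 12 = 28
Terms of depth exactly 2: N_2 − N_1 = 28 − 12 = 16.

16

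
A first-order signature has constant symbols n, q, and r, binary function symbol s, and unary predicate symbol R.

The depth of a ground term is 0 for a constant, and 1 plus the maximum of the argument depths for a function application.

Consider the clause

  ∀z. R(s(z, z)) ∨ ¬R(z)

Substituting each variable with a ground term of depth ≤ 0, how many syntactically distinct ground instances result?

Ground terms of depth ≤ 0:
  Let N_k = |{terms of depth ≤ k}|. Then N_0 = 3 and N_k = 3 + N_{k-1}^2 for k ≥ 1 (one summand per function symbol, arity giving the exponent).
  N_0 = 3
So there are 3 ground terms available for substitution.
The variable z ranges independently over the available ground terms, and distinct assignments produce distinct instances.
Number of ground instances = 3.

3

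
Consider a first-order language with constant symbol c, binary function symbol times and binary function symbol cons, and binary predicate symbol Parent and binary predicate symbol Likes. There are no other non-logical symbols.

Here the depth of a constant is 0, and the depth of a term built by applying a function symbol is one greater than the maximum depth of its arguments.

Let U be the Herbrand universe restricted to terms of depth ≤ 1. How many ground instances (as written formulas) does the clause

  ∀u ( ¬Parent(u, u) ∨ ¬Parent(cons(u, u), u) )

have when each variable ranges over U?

3

Ground terms of depth ≤ 1:
  Count level by level. With function symbols times/2, cons/2, the terms of depth ≤ k are the 1 constant together with each function applied to depth-≤(k−1) tuples, so N_k = 1 + N_{k-1}^2 + N_{k-1}^2.
  N_0 = 1
  N_1 = 1 + 1^2 + 1^2 = 3
  Explicitly: c, times(c, c), cons(c, c).
So there are 3 ground terms available for substitution.
The body mentions the single quantified variable u; since ground terms form a free algebra, no two substitutions collapse to the same formula.
Number of ground instances = 3.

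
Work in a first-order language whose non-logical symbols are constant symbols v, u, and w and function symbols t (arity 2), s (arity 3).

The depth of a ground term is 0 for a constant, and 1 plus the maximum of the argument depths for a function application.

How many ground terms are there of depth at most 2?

60843

If N_k denotes the number of depth-≤k ground terms, the 3 constants give N_0 = 3, and each function symbol of arity r contributes N_{k-1}^r new terms at level k: N_k = 3 + N_{k-1}^2 + N_{k-1}^3.
N_0 = 3
N_1 = 3 + 3^2 + 3^3 = 39
N_2 = 3 + 39^2 + 39^3 = 60843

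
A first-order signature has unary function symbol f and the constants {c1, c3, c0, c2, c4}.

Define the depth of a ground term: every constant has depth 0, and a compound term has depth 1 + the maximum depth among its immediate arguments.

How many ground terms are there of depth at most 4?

25

If N_k denotes the number of depth-≤k ground terms, the 5 constants give N_0 = 5, and each function symbol of arity r contributes N_{k-1}^r new terms at level k: N_k = 5 + N_{k-1}.
N_0 = 5
N_1 = 5 + 5 = 10
N_2 = 5 + 10 = 15
N_3 = 5 + 15 = 20
N_4 = 5 + 20 = 25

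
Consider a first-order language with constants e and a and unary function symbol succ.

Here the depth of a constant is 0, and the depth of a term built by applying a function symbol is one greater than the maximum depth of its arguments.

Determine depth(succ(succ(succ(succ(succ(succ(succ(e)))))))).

depth(succ(e)) = 1 + depth(e) = 1 + 0 = 1
depth(succ(succ(e))) = 1 + depth(succ(e)) = 1 + 1 = 2
depth(succ(succ(succ(e)))) = 1 + depth(succ(succ(e))) = 1 + 2 = 3
depth(succ(succ(succ(succ(e))))) = 1 + depth(succ(succ(succ(e)))) = 1 + 3 = 4
depth(succ(succ(succ(succ(succ(e)))))) = 1 + depth(succ(succ(succ(succ(e))))) = 1 + 4 = 5
depth(succ(succ(succ(succ(succ(succ(e))))))) = 1 + depth(succ(succ(succ(succ(succ(e)))))) = 1 + 5 = 6
depth(succ(succ(succ(succ(succ(succ(succ(e)))))))) = 1 + depth(succ(succ(succ(succ(succ(succ(e))))))) = 1 + 6 = 7

7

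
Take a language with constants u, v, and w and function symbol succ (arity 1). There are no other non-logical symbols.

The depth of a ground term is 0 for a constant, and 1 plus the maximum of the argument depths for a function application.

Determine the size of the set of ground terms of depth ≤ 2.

Let N_k = |{terms of depth ≤ k}|. Then N_0 = 3 and N_k = 3 + N_{k-1} for k ≥ 1 (one summand per function symbol, arity giving the exponent).
N_0 = 3
N_1 = 3 + 3 = 6
N_2 = 3 + 6 = 9
Explicitly: u, v, w, succ(u), succ(v), succ(w), succ(succ(u)), succ(succ(v)), succ(succ(w)).

9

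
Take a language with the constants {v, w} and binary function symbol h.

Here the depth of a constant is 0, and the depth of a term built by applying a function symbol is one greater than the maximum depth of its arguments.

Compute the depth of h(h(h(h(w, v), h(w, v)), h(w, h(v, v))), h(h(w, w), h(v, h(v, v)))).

depth(h(w, v)) = 1 + max(0, 0) = 1
depth(h(h(w, v), h(w, v))) = 1 + max(1, 1) = 2
depth(h(v, v)) = 1 + max(0, 0) = 1
depth(h(w, h(v, v))) = 1 + max(0, 1) = 2
depth(h(h(h(w, v), h(w, v)), h(w, h(v, v)))) = 1 + max(2, 2) = 3
depth(h(w, w)) = 1 + max(0, 0) = 1
depth(h(v, h(v, v))) = 1 + max(0, 1) = 2
depth(h(h(w, w), h(v, h(v, v)))) = 1 + max(1, 2) = 3
depth(h(h(h(h(w, v), h(w, v)), h(w, h(v, v))), h(h(w, w), h(v, h(v, v))))) = 1 + max(3, 3) = 4

4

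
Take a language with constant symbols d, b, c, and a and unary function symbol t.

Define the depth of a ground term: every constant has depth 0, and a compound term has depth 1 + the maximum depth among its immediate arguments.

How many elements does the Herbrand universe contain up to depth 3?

16

Let N_k count ground terms of depth at most k. Each non-constant term of depth ≤ k is some function symbol applied to depth-≤(k−1) arguments, giving N_k = 4 + N_{k-1}.
N_0 = 4
N_1 = 4 + 4 = 8
N_2 = 4 + 8 = 12
N_3 = 4 + 12 = 16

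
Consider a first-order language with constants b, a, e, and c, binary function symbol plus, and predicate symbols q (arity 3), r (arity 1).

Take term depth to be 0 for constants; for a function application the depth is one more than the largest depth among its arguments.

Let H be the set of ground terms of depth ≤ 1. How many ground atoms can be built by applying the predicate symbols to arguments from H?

8020

First count ground terms of depth ≤ 1.
If N_k denotes the number of depth-≤k ground terms, the 4 constants give N_0 = 4, and each function symbol of arity r contributes N_{k-1}^r new terms at level k: N_k = 4 + N_{k-1}^2.
N_0 = 4
N_1 = 4 + 4^2 = 20
So |H| = 20.
Each predicate of arity r yields |H|^r ground atoms (one per choice of an r-tuple from H):
  q: 20^3 = 8000;  r: 20
Total ground atoms: 8000 + 20 = 8020.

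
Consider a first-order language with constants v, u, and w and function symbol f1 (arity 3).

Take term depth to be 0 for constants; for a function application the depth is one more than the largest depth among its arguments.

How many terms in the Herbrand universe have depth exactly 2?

Count level by level. With function symbols f1/3, the terms of depth ≤ k are the 3 constants together with each function applied to depth-≤(k−1) tuples, so N_k = 3 + N_{k-1}^3.
N_0 = 3
N_1 = 3 + 3^3 = 30
N_2 = 3 + 30^3 = 27003
Terms of depth exactly 2: N_2 − N_1 = 27003 − 30 = 26973.

26973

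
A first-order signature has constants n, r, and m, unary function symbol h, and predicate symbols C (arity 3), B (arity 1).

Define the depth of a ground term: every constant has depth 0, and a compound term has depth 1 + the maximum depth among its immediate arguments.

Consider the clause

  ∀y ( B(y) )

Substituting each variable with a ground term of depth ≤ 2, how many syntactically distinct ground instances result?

Ground terms of depth ≤ 2:
  Count level by level. With function symbols h/1, the terms of depth ≤ k are the 3 constants together with each function applied to depth-≤(k−1) tuples, so N_k = 3 + N_{k-1}.
  N_0 = 3
  N_1 = 3 + 3 = 6
  N_2 = 3 + 6 = 9
  Explicitly: n, r, m, h(n), h(r), h(m), h(h(n)), h(h(r)), h(h(m)).
So there are 9 ground terms available for substitution.
The clause has 1 distinct variable (y), which appears in the body. In the free term algebra distinct substitutions yield syntactically distinct ground instances.
Number of ground instances = 9.

9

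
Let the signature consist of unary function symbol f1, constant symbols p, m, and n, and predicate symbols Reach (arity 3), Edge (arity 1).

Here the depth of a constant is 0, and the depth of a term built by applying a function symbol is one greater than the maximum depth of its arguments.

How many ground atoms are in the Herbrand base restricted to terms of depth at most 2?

738

First count ground terms of depth ≤ 2.
If N_k denotes the number of depth-≤k ground terms, the 3 constants give N_0 = 3, and each function symbol of arity r contributes N_{k-1}^r new terms at level k: N_k = 3 + N_{k-1}.
N_0 = 3
N_1 = 3 + 3 = 6
N_2 = 3 + 6 = 9
Explicitly: p, m, n, f1(p), f1(m), f1(n), f1(f1(p)), f1(f1(m)), f1(f1(n)).
So |H| = 9.
Each predicate of arity r yields |H|^r ground atoms (one per choice of an r-tuple from H):
  Reach: 9^3 = 729;  Edge: 9
Total ground atoms: 729 + 9 = 738.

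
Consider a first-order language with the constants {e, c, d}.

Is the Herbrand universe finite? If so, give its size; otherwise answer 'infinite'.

3

There are no function symbols, so every ground term is one of the 3 constants.
The Herbrand universe is {e, c, d}, which is finite with 3 elements.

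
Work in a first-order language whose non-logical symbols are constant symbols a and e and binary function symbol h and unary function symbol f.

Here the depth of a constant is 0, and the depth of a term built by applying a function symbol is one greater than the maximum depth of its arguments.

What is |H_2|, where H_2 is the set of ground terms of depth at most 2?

If N_k denotes the number of depth-≤k ground terms, the 2 constants give N_0 = 2, and each function symbol of arity r contributes N_{k-1}^r new terms at level k: N_k = 2 + N_{k-1}^2 + N_{k-1}.
N_0 = 2
N_1 = 2 + 2^2 + 2 = 8
N_2 = 2 + 8^2 + 8 = 74

74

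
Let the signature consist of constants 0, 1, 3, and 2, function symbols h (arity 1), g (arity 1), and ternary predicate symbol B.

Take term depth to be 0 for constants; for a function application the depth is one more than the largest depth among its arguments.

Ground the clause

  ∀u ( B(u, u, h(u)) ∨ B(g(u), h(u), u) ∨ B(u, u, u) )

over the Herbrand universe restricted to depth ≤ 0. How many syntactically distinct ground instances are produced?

4

Ground terms of depth ≤ 0:
  Let N_k = |{terms of depth ≤ k}|. Then N_0 = 4 and N_k = 4 + N_{k-1} + N_{k-1} for k ≥ 1 (one summand per function symbol, arity giving the exponent).
  N_0 = 4
  Explicitly: 0, 1, 3, 2.
So there are 4 ground terms available for substitution.
There is 1 variable to instantiate (u),  occurring in at least one literal, so different choices give different ground instances.
Number of ground instances = 4.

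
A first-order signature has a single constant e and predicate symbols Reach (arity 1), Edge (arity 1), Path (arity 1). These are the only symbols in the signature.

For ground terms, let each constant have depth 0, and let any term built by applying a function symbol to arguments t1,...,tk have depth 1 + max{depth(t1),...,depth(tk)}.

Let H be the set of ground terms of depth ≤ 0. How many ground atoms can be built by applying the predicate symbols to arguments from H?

First count ground terms of depth ≤ 0.
With no function symbols every ground term is a constant, so there is exactly 1 ground term at every depth bound.
N_0 = 1
Explicitly: e.
So |H| = 1.
Each predicate of arity r yields |H|^r ground atoms (one per choice of an r-tuple from H):
  Reach: 1;  Edge: 1;  Path: 1
Total ground atoms: 1 + 1 + 1 = 3.

3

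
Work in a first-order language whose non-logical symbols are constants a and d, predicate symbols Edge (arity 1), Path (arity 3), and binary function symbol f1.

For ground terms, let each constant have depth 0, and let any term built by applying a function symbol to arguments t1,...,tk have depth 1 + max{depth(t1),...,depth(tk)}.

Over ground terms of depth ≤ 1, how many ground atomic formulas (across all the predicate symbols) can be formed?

222

First count ground terms of depth ≤ 1.
Write N_k for the number of ground terms of depth ≤ k. A term of depth ≤ k is either a constant or a function symbol applied to arguments of depth ≤ k−1, so N_k = 2 + N_{k-1}^2.
N_0 = 2
N_1 = 2 + 2^2 = 6
Explicitly: a, d, f1(a, a), f1(a, d), f1(d, a), f1(d, d).
So |H| = 6.
For each predicate symbol, the number of ground atoms is |H| raised to its arity; summing:
  Edge: 6;  Path: 6^3 = 216
Total ground atoms: 6 + 216 = 222.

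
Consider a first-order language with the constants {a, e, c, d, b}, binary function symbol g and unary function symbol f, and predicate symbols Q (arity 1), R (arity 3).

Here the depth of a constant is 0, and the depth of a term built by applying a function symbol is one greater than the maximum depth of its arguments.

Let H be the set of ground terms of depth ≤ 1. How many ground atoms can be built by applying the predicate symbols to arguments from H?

First count ground terms of depth ≤ 1.
If N_k denotes the number of depth-≤k ground terms, the 5 constants give N_0 = 5, and each function symbol of arity r contributes N_{k-1}^r new terms at level k: N_k = 5 + N_{k-1}^2 + N_{k-1}.
N_0 = 5
N_1 = 5 + 5^2 + 5 = 35
So |H| = 35.
A ground atom is a predicate applied to a tuple of terms from H, so the count is the sum over predicates of |H|^arity:
  Q: 35;  R: 35^3 = 42875
Total ground atoms: 35 + 42875 = 42910.

42910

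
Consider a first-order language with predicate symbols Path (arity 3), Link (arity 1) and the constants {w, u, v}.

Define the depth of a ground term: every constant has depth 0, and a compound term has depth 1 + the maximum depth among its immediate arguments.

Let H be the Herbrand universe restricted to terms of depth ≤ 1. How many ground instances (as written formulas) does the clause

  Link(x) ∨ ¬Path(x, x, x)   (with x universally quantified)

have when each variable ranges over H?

Ground terms of depth ≤ 1:
  With no function symbols every ground term is a constant, so there are exactly 3 ground terms at every depth bound.
  N_0 = 3
  N_1 = 3
  Explicitly: w, u, v.
So there are 3 ground terms available for substitution.
The body mentions the single quantified variable x; since ground terms form a free algebra, no two substitutions collapse to the same formula.
Number of ground instances = 3.

3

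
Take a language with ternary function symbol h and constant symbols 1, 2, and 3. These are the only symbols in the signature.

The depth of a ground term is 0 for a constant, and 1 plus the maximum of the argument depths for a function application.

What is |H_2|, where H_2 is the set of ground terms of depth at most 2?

Write N_k for the number of ground terms of depth ≤ k. A term of depth ≤ k is either a constant or a function symbol applied to arguments of depth ≤ k−1, so N_k = 3 + N_{k-1}^3.
N_0 = 3
N_1 = 3 + 3^3 = 30
N_2 = 3 + 30^3 = 27003

27003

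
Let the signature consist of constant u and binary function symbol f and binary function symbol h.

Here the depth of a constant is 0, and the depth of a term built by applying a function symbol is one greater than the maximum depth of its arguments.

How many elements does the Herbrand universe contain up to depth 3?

723

If N_k denotes the number of depth-≤k ground terms, the 1 constant gives N_0 = 1, and each function symbol of arity r contributes N_{k-1}^r new terms at level k: N_k = 1 + N_{k-1}^2 + N_{k-1}^2.
N_0 = 1
N_1 = 1 + 1^2 + 1^2 = 3
N_2 = 1 + 3^2 + 3^2 = 19
N_3 = 1 + 19^2 + 19^2 = 723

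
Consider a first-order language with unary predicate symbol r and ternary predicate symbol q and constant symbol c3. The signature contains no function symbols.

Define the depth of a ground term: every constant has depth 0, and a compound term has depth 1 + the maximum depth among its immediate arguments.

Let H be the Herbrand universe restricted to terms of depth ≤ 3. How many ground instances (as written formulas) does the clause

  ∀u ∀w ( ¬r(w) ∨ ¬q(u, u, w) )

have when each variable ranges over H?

Ground terms of depth ≤ 3:
  With no function symbols every ground term is a constant, so there is exactly 1 ground term at every depth bound.
  N_0 = 1
  N_1 = 1
  N_2 = 1
  N_3 = 1
  Explicitly: c3.
So there is exactly 1 ground term available for substitution.
The body mentions every one of the 2 quantified variables; since ground terms form a free algebra, no two substitutions collapse to the same formula.
Number of ground instances = 1^2 = 1.

1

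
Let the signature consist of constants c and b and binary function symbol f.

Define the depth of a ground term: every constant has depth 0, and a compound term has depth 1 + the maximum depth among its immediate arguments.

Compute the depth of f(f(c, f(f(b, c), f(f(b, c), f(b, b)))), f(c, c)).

5

depth(f(b, c)) = 1 + max(0, 0) = 1
depth(f(b, b)) = 1 + max(0, 0) = 1
depth(f(f(b, c), f(b, b))) = 1 + max(1, 1) = 2
depth(f(f(b, c), f(f(b, c), f(b, b)))) = 1 + max(1, 2) = 3
depth(f(c, f(f(b, c), f(f(b, c), f(b, b))))) = 1 + max(0, 3) = 4
depth(f(c, c)) = 1 + max(0, 0) = 1
depth(f(f(c, f(f(b, c), f(f(b, c), f(b, b)))), f(c, c))) = 1 + max(4, 1) = 5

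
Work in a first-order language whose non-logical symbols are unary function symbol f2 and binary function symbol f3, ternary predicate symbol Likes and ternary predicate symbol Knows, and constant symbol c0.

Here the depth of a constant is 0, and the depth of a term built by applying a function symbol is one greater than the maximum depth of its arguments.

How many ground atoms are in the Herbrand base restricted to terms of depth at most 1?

54

First count ground terms of depth ≤ 1.
Write N_k for the number of ground terms of depth ≤ k. A term of depth ≤ k is either a constant or a function symbol applied to arguments of depth ≤ k−1, so N_k = 1 + N_{k-1} + N_{k-1}^2.
N_0 = 1
N_1 = 1 + 1 + 1^2 = 3
Explicitly: c0, f2(c0), f3(c0, c0).
So |H| = 3.
Each predicate of arity r yields |H|^r ground atoms (one per choice of an r-tuple from H):
  Likes: 3^3 = 27;  Knows: 3^3 = 27
Total ground atoms: 27 + 27 = 54.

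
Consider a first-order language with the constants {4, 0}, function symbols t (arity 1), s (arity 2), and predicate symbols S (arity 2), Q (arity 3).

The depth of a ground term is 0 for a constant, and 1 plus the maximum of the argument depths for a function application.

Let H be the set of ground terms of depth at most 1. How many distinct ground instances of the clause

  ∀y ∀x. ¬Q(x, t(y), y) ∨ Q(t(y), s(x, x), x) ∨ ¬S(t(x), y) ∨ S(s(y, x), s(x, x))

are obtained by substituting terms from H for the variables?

Ground terms of depth ≤ 1:
  Let N_k = |{terms of depth ≤ k}|. Then N_0 = 2 and N_k = 2 + N_{k-1} + N_{k-1}^2 for k ≥ 1 (one summand per function symbol, arity giving the exponent).
  N_0 = 2
  N_1 = 2 + 2 + 2^2 = 8
  Explicitly: 4, 0, t(4), t(0), s(4, 4), s(4, 0), s(0, 4), s(0, 0).
So there are 8 ground terms available for substitution.
The clause has 2 distinct variables (y, x), each appearing in the body. In the free term algebra distinct substitutions yield syntactically distinct ground instances.
Number of ground instances = 8^2 = 64.

64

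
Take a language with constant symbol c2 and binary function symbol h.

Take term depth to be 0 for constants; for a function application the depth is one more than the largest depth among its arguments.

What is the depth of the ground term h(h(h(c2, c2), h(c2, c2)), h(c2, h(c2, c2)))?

3

depth(h(c2, c2)) = 1 + max(0, 0) = 1
depth(h(h(c2, c2), h(c2, c2))) = 1 + max(1, 1) = 2
depth(h(c2, h(c2, c2))) = 1 + max(0, 1) = 2
depth(h(h(h(c2, c2), h(c2, c2)), h(c2, h(c2, c2)))) = 1 + max(2, 2) = 3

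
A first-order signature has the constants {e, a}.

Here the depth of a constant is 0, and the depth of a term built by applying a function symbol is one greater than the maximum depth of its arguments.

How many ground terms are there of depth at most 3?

2

With no function symbols every ground term is a constant, so there are exactly 2 ground terms at every depth bound.
N_0 = 2
N_1 = 2
N_2 = 2
N_3 = 2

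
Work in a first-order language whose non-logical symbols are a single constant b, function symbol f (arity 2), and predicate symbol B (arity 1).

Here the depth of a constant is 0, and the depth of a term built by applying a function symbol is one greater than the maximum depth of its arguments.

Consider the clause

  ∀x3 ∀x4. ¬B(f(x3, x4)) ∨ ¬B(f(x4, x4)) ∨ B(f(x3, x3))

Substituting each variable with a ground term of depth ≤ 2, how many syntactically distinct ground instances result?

25

Ground terms of depth ≤ 2:
  If N_k denotes the number of depth-≤k ground terms, the 1 constant gives N_0 = 1, and each function symbol of arity r contributes N_{k-1}^r new terms at level k: N_k = 1 + N_{k-1}^2.
  N_0 = 1
  N_1 = 1 + 1^2 = 2
  N_2 = 1 + 2^2 = 5
  Explicitly: b, f(b, b), f(b, f(b, b)), f(f(b, b), b), f(f(b, b), f(b, b)).
So there are 5 ground terms available for substitution.
The body mentions every one of the 2 quantified variables; since ground terms form a free algebra, no two substitutions collapse to the same formula.
Number of ground instances = 5^2 = 25.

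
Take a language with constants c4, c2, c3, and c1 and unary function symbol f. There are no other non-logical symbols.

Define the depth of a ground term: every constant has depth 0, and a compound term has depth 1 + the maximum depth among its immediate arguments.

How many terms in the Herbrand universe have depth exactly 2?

Write N_k for the number of ground terms of depth ≤ k. A term of depth ≤ k is either a constant or a function symbol applied to arguments of depth ≤ k−1, so N_k = 4 + N_{k-1}.
N_0 = 4
N_1 = 4 + 4 = 8
N_2 = 4 + 8 = 12
Terms of depth exactly 2: N_2 − N_1 = 12 − 8 = 4.

4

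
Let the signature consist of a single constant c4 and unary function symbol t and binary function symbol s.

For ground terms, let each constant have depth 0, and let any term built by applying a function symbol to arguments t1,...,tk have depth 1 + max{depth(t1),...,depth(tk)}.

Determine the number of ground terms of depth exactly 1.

2

If N_k denotes the number of depth-≤k ground terms, the 1 constant gives N_0 = 1, and each function symbol of arity r contributes N_{k-1}^r new terms at level k: N_k = 1 + N_{k-1} + N_{k-1}^2.
N_0 = 1
N_1 = 1 + 1 + 1^2 = 3
Terms of depth exactly 1: N_1 − N_0 = 3 − 1 = 2.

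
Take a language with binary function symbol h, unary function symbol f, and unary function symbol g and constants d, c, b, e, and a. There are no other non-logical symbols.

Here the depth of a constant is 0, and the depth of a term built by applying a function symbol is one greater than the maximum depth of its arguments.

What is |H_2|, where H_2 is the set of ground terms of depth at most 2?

Write N_k for the number of ground terms of depth ≤ k. A term of depth ≤ k is either a constant or a function symbol applied to arguments of depth ≤ k−1, so N_k = 5 + N_{k-1}^2 + N_{k-1} + N_{k-1}.
N_0 = 5
N_1 = 5 + 5^2 + 5 + 5 = 40
N_2 = 5 + 40^2 + 40 + 40 = 1685

1685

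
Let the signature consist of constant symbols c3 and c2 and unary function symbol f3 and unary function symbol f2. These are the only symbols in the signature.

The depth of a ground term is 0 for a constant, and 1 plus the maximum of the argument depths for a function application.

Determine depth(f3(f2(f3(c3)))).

3

depth(f3(c3)) = 1 + depth(c3) = 1 + 0 = 1
depth(f2(f3(c3))) = 1 + depth(f3(c3)) = 1 + 1 = 2
depth(f3(f2(f3(c3)))) = 1 + depth(f2(f3(c3))) = 1 + 2 = 3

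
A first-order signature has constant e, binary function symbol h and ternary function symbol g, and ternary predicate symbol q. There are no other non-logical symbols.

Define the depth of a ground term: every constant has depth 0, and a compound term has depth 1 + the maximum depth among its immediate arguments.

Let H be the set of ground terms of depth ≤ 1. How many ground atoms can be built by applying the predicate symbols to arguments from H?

27

First count ground terms of depth ≤ 1.
Let N_k = |{terms of depth ≤ k}|. Then N_0 = 1 and N_k = 1 + N_{k-1}^2 + N_{k-1}^3 for k ≥ 1 (one summand per function symbol, arity giving the exponent).
N_0 = 1
N_1 = 1 + 1^2 + 1^3 = 3
Explicitly: e, h(e, e), g(e, e, e).
So |H| = 3.
A ground atom is a predicate applied to a tuple of terms from H, so the count is the sum over predicates of |H|^arity:
  q: 3^3 = 27
Total ground atoms: 27.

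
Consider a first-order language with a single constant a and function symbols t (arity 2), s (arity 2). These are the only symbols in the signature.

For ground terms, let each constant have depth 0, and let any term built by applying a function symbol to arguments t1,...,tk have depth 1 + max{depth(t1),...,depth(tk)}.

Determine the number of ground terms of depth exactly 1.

Count level by level. With function symbols t/2, s/2, the terms of depth ≤ k are the 1 constant together with each function applied to depth-≤(k−1) tuples, so N_k = 1 + N_{k-1}^2 + N_{k-1}^2.
N_0 = 1
N_1 = 1 + 1^2 + 1^2 = 3
Terms of depth exactly 1: N_1 − N_0 = 3 − 1 = 2.

2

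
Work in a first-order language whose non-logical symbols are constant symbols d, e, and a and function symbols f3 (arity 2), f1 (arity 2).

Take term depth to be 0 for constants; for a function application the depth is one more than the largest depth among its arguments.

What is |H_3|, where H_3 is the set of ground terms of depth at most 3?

Write N_k for the number of ground terms of depth ≤ k. A term of depth ≤ k is either a constant or a function symbol applied to arguments of depth ≤ k−1, so N_k = 3 + N_{k-1}^2 + N_{k-1}^2.
N_0 = 3
N_1 = 3 + 3^2 + 3^2 = 21
N_2 = 3 + 21^2 + 21^2 = 885
N_3 = 3 + 885^2 + 885^2 = 1566453

1566453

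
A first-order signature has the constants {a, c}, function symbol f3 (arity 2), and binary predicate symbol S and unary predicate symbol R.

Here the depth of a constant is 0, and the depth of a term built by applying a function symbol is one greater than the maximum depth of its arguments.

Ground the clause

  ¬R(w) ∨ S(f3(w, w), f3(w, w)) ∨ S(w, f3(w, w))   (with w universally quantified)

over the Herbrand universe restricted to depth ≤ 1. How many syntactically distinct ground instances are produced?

Ground terms of depth ≤ 1:
  Let N_k count ground terms of depth at most k. Each non-constant term of depth ≤ k is some function symbol applied to depth-≤(k−1) arguments, giving N_k = 2 + N_{k-1}^2.
  N_0 = 2
  N_1 = 2 + 2^2 = 6
So there are 6 ground terms available for substitution.
The variable w ranges independently over the available ground terms, and distinct assignments produce distinct instances.
Number of ground instances = 6.

6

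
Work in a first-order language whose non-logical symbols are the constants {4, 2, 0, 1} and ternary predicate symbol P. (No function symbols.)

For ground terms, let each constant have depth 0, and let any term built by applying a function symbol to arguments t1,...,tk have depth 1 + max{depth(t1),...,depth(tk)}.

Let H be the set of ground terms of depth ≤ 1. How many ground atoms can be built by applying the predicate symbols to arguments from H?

First count ground terms of depth ≤ 1.
With no function symbols every ground term is a constant, so there are exactly 4 ground terms at every depth bound.
N_0 = 4
N_1 = 4
So |H| = 4.
Ground atoms are formed by filling each argument slot of a predicate with a term from H, so an r-ary predicate gives |H|^r atoms:
  P: 4^3 = 64
Total ground atoms: 64.

64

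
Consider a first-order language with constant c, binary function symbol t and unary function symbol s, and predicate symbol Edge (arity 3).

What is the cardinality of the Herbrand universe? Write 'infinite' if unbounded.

infinite

The signature has at least one function symbol (t, arity 2) and at least one constant (c).
Iterating t gives infinitely many distinct ground terms: c, t(c, c), t(t(c, c), t(c, c)), ...
So the Herbrand universe is infinite.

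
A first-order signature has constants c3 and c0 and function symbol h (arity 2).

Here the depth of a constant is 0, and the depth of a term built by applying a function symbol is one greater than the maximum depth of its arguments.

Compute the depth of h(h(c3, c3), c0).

2

depth(h(c3, c3)) = 1 + max(0, 0) = 1
depth(h(h(c3, c3), c0)) = 1 + max(1, 0) = 2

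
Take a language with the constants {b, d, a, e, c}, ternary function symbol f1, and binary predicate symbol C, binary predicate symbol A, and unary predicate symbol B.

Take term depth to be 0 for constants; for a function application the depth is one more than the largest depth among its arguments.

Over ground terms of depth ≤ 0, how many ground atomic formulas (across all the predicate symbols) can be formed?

55

First count ground terms of depth ≤ 0.
Count level by level. With function symbols f1/3, the terms of depth ≤ k are the 5 constants together with each function applied to depth-≤(k−1) tuples, so N_k = 5 + N_{k-1}^3.
N_0 = 5
Explicitly: b, d, a, e, c.
So |H| = 5.
Ground atoms are formed by filling each argument slot of a predicate with a term from H, so an r-ary predicate gives |H|^r atoms:
  C: 5^2 = 25;  A: 5^2 = 25;  B: 5
Total ground atoms: 25 + 25 + 5 = 55.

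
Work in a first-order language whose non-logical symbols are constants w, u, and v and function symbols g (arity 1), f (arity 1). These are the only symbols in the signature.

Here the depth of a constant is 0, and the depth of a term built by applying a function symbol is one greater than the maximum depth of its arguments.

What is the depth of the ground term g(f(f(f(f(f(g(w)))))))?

7

depth(g(w)) = 1 + depth(w) = 1 + 0 = 1
depth(f(g(w))) = 1 + depth(g(w)) = 1 + 1 = 2
depth(f(f(g(w)))) = 1 + depth(f(g(w))) = 1 + 2 = 3
depth(f(f(f(g(w))))) = 1 + depth(f(f(g(w)))) = 1 + 3 = 4
depth(f(f(f(f(g(w)))))) = 1 + depth(f(f(f(g(w))))) = 1 + 4 = 5
depth(f(f(f(f(f(g(w))))))) = 1 + depth(f(f(f(f(g(w)))))) = 1 + 5 = 6
depth(g(f(f(f(f(f(g(w)))))))) = 1 + depth(f(f(f(f(f(g(w))))))) = 1 + 6 = 7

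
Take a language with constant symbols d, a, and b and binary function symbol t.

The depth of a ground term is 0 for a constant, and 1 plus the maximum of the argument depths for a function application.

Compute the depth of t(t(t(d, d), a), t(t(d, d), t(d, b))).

depth(t(d, d)) = 1 + max(0, 0) = 1
depth(t(t(d, d), a)) = 1 + max(1, 0) = 2
depth(t(d, b)) = 1 + max(0, 0) = 1
depth(t(t(d, d), t(d, b))) = 1 + max(1, 1) = 2
depth(t(t(t(d, d), a), t(t(d, d), t(d, b)))) = 1 + max(2, 2) = 3

3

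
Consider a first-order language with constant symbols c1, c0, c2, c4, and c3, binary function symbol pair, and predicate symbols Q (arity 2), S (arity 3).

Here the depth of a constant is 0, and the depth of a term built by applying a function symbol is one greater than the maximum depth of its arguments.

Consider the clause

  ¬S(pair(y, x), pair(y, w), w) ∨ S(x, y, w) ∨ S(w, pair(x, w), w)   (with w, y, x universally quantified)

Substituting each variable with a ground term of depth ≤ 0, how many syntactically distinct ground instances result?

Ground terms of depth ≤ 0:
  Count level by level. With function symbols pair/2, the terms of depth ≤ k are the 5 constants together with each function applied to depth-≤(k−1) tuples, so N_k = 5 + N_{k-1}^2.
  N_0 = 5
  Explicitly: c1, c0, c2, c4, c3.
So there are 5 ground terms available for substitution.
There are 3 variables to instantiate (w, y, x), each occurring in at least one literal, so different choices give different ground instances.
Number of ground instances = 5^3 = 125.

125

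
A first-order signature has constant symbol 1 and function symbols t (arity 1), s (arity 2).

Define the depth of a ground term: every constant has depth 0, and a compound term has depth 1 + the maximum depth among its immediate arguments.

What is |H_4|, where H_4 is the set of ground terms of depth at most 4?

If N_k denotes the number of depth-≤k ground terms, the 1 constant gives N_0 = 1, and each function symbol of arity r contributes N_{k-1}^r new terms at level k: N_k = 1 + N_{k-1} + N_{k-1}^2.
N_0 = 1
N_1 = 1 + 1 + 1^2 = 3
N_2 = 1 + 3 + 3^2 = 13
N_3 = 1 + 13 + 13^2 = 183
N_4 = 1 + 183 + 183^2 = 33673

33673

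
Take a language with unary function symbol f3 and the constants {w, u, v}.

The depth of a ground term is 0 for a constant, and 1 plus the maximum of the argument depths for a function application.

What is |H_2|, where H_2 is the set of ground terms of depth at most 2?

If N_k denotes the number of depth-≤k ground terms, the 3 constants give N_0 = 3, and each function symbol of arity r contributes N_{k-1}^r new terms at level k: N_k = 3 + N_{k-1}.
N_0 = 3
N_1 = 3 + 3 = 6
N_2 = 3 + 6 = 9
Explicitly: w, u, v, f3(w), f3(u), f3(v), f3(f3(w)), f3(f3(u)), f3(f3(v)).

9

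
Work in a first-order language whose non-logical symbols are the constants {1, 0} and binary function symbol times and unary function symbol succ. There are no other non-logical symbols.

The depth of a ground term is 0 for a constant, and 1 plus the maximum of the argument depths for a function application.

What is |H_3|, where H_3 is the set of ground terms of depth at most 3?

5552

Count level by level. With function symbols times/2, succ/1, the terms of depth ≤ k are the 2 constants together with each function applied to depth-≤(k−1) tuples, so N_k = 2 + N_{k-1}^2 + N_{k-1}.
N_0 = 2
N_1 = 2 + 2^2 + 2 = 8
N_2 = 2 + 8^2 + 8 = 74
N_3 = 2 + 74^2 + 74 = 5552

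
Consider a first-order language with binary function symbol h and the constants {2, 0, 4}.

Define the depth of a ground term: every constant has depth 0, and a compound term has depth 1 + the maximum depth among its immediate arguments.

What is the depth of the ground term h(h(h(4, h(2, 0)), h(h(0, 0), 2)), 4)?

depth(h(2, 0)) = 1 + max(0, 0) = 1
depth(h(4, h(2, 0))) = 1 + max(0, 1) = 2
depth(h(0, 0)) = 1 + max(0, 0) = 1
depth(h(h(0, 0), 2)) = 1 + max(1, 0) = 2
depth(h(h(4, h(2, 0)), h(h(0, 0), 2))) = 1 + max(2, 2) = 3
depth(h(h(h(4, h(2, 0)), h(h(0, 0), 2)), 4)) = 1 + max(3, 0) = 4

4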